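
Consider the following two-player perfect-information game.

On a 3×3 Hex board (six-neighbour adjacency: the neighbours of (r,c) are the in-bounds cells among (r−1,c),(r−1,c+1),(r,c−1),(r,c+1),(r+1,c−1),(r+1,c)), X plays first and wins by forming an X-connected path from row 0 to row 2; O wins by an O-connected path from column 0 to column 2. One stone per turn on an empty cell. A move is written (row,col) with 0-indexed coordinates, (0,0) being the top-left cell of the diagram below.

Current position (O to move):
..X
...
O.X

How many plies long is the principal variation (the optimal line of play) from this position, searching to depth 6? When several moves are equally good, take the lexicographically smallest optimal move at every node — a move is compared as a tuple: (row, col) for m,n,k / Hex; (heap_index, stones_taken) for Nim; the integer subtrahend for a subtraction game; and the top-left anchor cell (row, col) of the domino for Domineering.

PV length from [..X/.../O.X]: 5 plies

p1 O@[..X/.../O.X]: (0,0)[O.X/.../O.X]-1 (0,1)[.OX/.../O.X]-1 (1,0)[..X/O../O.X]-1 (1,1)[..X/.O./O.X]-1 (1,2)[..X/..O/O.X]+1* (2,1)[..X/.../OOX]-1
p2 X@[..X/..O/O.X]: (0,0)[X.X/..O/O.X]-1* (0,1)[.XX/..O/O.X]-1 (1,0)[..X/X.O/O.X]-1 (1,1)[..X/.XO/O.X]-1 (2,1)[..X/..O/OXX]-1
p3 O@[X.X/..O/O.X]: (0,1)[XOX/..O/O.X]+1* (1,0)[X.X/O.O/O.X]+1 (1,1)[X.X/.OO/O.X]+1 (2,1)[X.X/..O/OOX]+1
p4 X@[XOX/..O/O.X]: (1,0)[XOX/X.O/O.X]-1* (1,1)[XOX/.XO/O.X]-1 (2,1)[XOX/..O/OXX]-1
p5 O@[XOX/X.O/O.X]: (1,1)[XOX/XOO/O.X]+1* (2,1)[XOX/X.O/OOX]+1
p6 X@[XOX/XOO/O.X] terminal -1; root [..X/.../O.X] d6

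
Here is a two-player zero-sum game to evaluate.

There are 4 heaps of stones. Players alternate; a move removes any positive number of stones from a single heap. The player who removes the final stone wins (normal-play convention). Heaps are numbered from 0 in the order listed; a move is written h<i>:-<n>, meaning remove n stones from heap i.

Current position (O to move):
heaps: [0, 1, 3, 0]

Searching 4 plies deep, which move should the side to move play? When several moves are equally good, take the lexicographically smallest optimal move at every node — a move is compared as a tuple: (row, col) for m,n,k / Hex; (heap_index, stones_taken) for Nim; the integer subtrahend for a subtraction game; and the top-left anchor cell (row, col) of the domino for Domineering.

ply 1, O at (0,1,3,0) | h1:-1=-1→(0,0,3,0); h2:-1=-1→(0,1,2,0); h2:-2=+1→(0,1,1,0)*; h2:-3=-1→(0,1,0,0)
ply 2, X at (0,1,1,0) | h1:-1=-1→(0,0,1,0)*; h2:-1=-1→(0,1,0,0)
ply 3, O at (0,0,1,0) | h2:-1=+1→(0,0,0,0)*
ply 4: (0,0,0,0) is terminal -1 (X); from (0,1,3,0) depth 4

O's best at [(0,1,3,0)]: h2:-2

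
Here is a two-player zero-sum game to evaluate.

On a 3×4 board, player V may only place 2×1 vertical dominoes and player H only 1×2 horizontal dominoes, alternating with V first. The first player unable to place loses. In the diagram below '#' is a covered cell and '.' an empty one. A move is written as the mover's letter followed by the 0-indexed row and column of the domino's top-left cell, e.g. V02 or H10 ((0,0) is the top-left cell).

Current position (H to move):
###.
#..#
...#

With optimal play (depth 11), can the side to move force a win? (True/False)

H winning at [###./#..#/...#]: True

p1 H@[###./#..#/...#]: H11[###./####/...#]+1* H20[###./#..#/##.#]-1 H21[###./#..#/.###]+1
p2 V@[###./####/...#] terminal -1; root [###./#..#/...#] d11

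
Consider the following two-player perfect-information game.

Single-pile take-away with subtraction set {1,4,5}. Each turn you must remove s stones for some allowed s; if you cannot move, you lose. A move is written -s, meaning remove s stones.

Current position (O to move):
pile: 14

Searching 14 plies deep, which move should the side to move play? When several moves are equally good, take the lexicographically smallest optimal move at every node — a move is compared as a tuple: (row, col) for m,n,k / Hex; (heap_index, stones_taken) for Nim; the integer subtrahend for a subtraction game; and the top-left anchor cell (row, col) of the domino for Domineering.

O's best at [14]: -4

p1 O@[14]: -1[13]-1 -4[10]+1* -5[9]-1
p2 X@[10]: -1[9]-1* -4[6]-1 -5[5]-1
p3 O@[9]: -1[8]+1* -4[5]-1 -5[4]-1
p4 X@[8]: -1[7]-1* -4[4]-1 -5[3]-1
p5 O@[7]: -1[6]-1 -4[3]-1 -5[2]+1*
p6 X@[2]: -1[1]-1*
p7 O@[1]: -1[0]+1*
p8 X@[0] terminal -1; root [14] d14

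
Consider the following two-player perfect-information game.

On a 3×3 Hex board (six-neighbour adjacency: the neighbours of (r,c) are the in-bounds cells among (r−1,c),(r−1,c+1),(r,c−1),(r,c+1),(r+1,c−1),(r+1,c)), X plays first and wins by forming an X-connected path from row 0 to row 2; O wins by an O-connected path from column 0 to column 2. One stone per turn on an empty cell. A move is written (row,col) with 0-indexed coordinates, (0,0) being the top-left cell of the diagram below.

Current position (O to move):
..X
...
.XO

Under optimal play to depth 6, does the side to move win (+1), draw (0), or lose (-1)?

value(..X/.../.XO, O) = -1

[..X/.../.XO] O move#1: (0,0):-1/O.X/.../.XO*, (0,1):-1/.OX/.../.XO, (1,0):-1/..X/O../.XO, (1,1):-1/..X/.O./.XO, (1,2):-1/..X/..O/.XO, (2,0):-1/..X/.../OXO
[O.X/.../.XO] X move#2: (0,1):+1/OXX/.../.XO*, (1,0):+1/O.X/X../.XO, (1,1):+1/O.X/.X./.XO, (1,2):+1/O.X/..X/.XO, (2,0):+1/O.X/.../XXO
[OXX/.../.XO] O move#3: (1,0):-1/OXX/O../.XO*, (1,1):-1/OXX/.O./.XO, (1,2):-1/OXX/..O/.XO, (2,0):-1/OXX/.../OXO
[OXX/O../.XO] X move#4: (1,1):+1/OXX/OX./.XO*, (1,2):+1/OXX/O.X/.XO, (2,0):+1/OXX/O../XXO
[OXX/OX./.XO] end (terminal -1, O#5); searched ..X/.../.XO to 6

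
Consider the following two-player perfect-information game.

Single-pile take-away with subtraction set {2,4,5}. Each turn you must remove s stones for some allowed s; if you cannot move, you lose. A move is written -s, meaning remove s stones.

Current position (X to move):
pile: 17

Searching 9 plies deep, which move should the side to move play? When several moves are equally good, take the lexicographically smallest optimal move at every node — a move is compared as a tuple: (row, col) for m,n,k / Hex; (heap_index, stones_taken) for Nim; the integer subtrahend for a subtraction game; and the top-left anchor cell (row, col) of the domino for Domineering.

[17] X move#1: -2:+1/15*, -4:-1/13, -5:-1/12
[15] O move#2: -2:-1/13*, -4:-1/11, -5:-1/10
[13] X move#3: -2:-1/11, -4:-1/9, -5:+1/8*
[8] O move#4: -2:-1/6*, -4:-1/4, -5:-1/3
[6] X move#5: -2:-1/4, -4:-1/2, -5:+1/1*
[1] end (terminal -1, O#6); searched 17 to 9

X's best at [17]: -2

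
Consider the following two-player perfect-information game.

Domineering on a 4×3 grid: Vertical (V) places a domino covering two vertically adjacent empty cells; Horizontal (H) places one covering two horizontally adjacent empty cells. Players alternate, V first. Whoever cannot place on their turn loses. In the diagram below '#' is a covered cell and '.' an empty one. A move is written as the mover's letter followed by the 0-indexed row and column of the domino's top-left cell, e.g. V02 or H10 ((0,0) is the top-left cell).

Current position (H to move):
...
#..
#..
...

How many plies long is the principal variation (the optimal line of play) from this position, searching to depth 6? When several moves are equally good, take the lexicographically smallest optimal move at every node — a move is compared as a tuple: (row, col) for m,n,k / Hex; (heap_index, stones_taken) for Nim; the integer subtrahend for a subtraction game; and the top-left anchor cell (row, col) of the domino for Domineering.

PV length from [.../#../#../...]: 4 plies

[.../#../#../...] H move#1: H00:-1/##./#../#../...*, H01:-1/.##/#../#../..., H11:-1/.../###/#../..., H21:-1/.../#../###/..., H30:-1/.../#../#../##., H31:-1/.../#../#../.##
[##./#../#../...] V move#2: V02:-1/###/#.#/#../..., V11:+1/##./##./##./...*, V12:+1/##./#.#/#.#/..., V21:+1/##./#../##./.#., V22:+1/##./#../#.#/..#
[##./##./##./...] H move#3: H30:-1/##./##./##./##.*, H31:-1/##./##./##./.##
[##./##./##./##.] V move#4: V02:+1/###/###/##./##.*, V12:+1/##./###/###/##., V22:+1/##./##./###/###
[###/###/##./##.] end (terminal -1, H#5); searched .../#../#../... to 6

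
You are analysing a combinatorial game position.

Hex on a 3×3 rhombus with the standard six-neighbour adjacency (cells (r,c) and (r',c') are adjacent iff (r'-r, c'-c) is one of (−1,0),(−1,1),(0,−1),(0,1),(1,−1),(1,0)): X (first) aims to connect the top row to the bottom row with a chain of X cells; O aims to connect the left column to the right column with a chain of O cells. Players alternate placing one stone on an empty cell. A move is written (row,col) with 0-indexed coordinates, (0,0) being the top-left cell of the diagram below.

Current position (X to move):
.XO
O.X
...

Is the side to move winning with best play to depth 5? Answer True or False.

ply 1, X at .XO/O.X/... | (0,0)=-1→XXO/O.X/...; (1,1)=+1→.XO/OXX/...*; (2,0)=-1→.XO/O.X/X..; (2,1)=-1→.XO/O.X/.X.; (2,2)=-1→.XO/O.X/..X
ply 2, O at .XO/OXX/... | (0,0)=-1→OXO/OXX/...*; (2,0)=-1→.XO/OXX/O..; (2,1)=-1→.XO/OXX/.O.; (2,2)=-1→.XO/OXX/..O
ply 3, X at OXO/OXX/... | (2,0)=+1→OXO/OXX/X..*; (2,1)=+1→OXO/OXX/.X.; (2,2)=+1→OXO/OXX/..X
ply 4: OXO/OXX/X.. is terminal -1 (O); from .XO/O.X/... depth 5

X winning at [.XO/O.X/...]: True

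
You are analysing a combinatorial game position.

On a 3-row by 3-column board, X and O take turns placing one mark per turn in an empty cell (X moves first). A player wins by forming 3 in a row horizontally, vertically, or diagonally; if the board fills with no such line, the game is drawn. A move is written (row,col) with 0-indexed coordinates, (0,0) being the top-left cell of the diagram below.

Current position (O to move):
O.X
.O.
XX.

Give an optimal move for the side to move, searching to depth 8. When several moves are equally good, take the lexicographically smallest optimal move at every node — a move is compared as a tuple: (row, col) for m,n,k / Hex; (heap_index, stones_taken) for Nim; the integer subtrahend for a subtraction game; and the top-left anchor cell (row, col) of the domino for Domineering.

[O.X/.O./XX.] O move#1: (0,1):-1/OOX/.O./XX., (1,0):-1/O.X/OO./XX., (1,2):-1/O.X/.OO/XX., (2,2):+1/O.X/.O./XXO*
[O.X/.O./XXO] end (terminal -1, X#2); searched O.X/.O./XX. to 8

O's best at [O.X/.O./XX.]: (2,2)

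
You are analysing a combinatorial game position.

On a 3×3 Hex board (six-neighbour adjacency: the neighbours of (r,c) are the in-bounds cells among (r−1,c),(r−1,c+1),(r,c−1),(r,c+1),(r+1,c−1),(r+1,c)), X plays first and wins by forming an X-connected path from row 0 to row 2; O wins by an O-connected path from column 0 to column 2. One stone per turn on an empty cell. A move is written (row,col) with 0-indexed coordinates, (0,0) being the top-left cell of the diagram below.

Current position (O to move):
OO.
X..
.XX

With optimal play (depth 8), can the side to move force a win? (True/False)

[OO./X../.XX] O move#1: (0,2):+1/OOO/X../.XX*, (1,1):+1/OO./XO./.XX, (1,2):+1/OO./X.O/.XX, (2,0):-1/OO./X../OXX
[OOO/X../.XX] end (terminal -1, X#2); searched OO./X../.XX to 8

O winning at [OO./X../.XX]: True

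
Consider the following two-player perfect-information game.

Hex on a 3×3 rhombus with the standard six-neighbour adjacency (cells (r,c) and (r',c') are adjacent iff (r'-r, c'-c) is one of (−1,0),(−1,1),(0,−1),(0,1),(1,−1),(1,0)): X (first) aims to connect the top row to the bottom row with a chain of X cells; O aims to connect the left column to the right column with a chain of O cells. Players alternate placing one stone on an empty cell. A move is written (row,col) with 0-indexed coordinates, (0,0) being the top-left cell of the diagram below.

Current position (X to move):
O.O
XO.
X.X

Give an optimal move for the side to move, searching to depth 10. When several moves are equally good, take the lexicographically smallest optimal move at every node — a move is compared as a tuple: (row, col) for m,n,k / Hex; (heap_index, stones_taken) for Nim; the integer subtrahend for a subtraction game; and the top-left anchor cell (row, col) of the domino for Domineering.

[O.O/XO./X.X] X move#1: (0,1):+1/OXO/XO./X.X*, (1,2):-1/O.O/XOX/X.X, (2,1):-1/O.O/XO./XXX
[OXO/XO./X.X] end (terminal -1, O#2); searched O.O/XO./X.X to 10

X's best at [O.O/XO./X.X]: (0,1)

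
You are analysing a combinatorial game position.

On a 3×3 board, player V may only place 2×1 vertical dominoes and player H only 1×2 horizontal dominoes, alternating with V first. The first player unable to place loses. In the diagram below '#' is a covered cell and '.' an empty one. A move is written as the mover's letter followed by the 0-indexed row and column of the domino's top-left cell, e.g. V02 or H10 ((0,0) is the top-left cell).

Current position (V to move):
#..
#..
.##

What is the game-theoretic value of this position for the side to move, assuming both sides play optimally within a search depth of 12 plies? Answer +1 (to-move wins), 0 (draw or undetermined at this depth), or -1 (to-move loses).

p1 V@[#../#../.##]: V01[##./##./.##]+1* V02[#.#/#.#/.##]+1
p2 H@[##./##./.##] terminal -1; root [#../#../.##] d12

value(#../#../.##, V) = +1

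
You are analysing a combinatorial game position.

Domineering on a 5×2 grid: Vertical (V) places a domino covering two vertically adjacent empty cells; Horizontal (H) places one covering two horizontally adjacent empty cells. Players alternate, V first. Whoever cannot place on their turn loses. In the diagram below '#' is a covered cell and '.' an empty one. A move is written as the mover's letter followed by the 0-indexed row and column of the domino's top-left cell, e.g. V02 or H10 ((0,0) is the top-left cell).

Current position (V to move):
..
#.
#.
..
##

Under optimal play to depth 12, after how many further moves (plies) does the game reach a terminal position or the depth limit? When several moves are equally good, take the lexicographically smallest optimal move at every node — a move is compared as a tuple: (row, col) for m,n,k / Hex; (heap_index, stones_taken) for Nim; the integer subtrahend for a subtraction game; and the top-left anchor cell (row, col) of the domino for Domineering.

[../#./#./../##] V move#1: V01:-1/.#/##/#./../##*, V11:-1/../##/##/../##, V21:-1/../#./##/.#/##
[.#/##/#./../##] H move#2: H30:+1/.#/##/#./##/##*
[.#/##/#./##/##] end (terminal -1, V#3); searched ../#./#./../## to 12

PV length from [../#./#./../##]: 2 plies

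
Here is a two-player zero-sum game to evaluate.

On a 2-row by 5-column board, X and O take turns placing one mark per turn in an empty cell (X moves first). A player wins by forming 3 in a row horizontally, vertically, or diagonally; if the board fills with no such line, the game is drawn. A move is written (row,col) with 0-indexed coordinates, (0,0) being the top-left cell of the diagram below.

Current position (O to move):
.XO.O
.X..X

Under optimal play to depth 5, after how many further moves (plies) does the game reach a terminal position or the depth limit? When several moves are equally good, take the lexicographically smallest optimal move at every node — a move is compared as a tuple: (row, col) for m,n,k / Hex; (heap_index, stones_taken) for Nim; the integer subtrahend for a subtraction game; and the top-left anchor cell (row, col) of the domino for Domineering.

PV length from [.XO.O/.X..X]: 1 ply

[.XO.O/.X..X] O move#1: (0,0):+0/OXO.O/.X..X, (0,3):+1/.XOOO/.X..X*, (1,0):+0/.XO.O/OX..X, (1,2):+0/.XO.O/.XO.X, (1,3):+0/.XO.O/.X.OX
[.XOOO/.X..X] end (terminal -1, X#2); searched .XO.O/.X..X to 5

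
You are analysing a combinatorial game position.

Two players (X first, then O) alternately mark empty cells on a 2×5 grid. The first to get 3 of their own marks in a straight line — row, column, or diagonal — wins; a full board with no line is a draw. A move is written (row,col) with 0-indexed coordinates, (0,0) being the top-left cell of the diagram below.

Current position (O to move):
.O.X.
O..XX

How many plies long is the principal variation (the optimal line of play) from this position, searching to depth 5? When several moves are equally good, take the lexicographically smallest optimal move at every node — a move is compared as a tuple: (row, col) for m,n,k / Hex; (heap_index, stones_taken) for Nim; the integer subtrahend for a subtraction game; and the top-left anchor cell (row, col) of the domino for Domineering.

p1 O@[.O.X./O..XX]: (0,0)[OO.X./O..XX]-1 (0,2)[.OOX./O..XX]-1 (0,4)[.O.XO/O..XX]-1 (1,1)[.O.X./OO.XX]-1 (1,2)[.O.X./O.OXX]+0*
p2 X@[.O.X./O.OXX]: (0,0)[XO.X./O.OXX]-1 (0,2)[.OXX./O.OXX]-1 (0,4)[.O.XX/O.OXX]-1 (1,1)[.O.X./OXOXX]+0*
p3 O@[.O.X./OXOXX]: (0,0)[OO.X./OXOXX]+0* (0,2)[.OOX./OXOXX]+0 (0,4)[.O.XO/OXOXX]+0
p4 X@[OO.X./OXOXX]: (0,2)[OOXX./OXOXX]+0* (0,4)[OO.XX/OXOXX]-1
p5 O@[OOXX./OXOXX]: (0,4)[OOXXO/OXOXX]+0*
p6 X@[OOXXO/OXOXX] terminal +0; root [.O.X./O..XX] d5

PV length from [.O.X./O..XX]: 5 plies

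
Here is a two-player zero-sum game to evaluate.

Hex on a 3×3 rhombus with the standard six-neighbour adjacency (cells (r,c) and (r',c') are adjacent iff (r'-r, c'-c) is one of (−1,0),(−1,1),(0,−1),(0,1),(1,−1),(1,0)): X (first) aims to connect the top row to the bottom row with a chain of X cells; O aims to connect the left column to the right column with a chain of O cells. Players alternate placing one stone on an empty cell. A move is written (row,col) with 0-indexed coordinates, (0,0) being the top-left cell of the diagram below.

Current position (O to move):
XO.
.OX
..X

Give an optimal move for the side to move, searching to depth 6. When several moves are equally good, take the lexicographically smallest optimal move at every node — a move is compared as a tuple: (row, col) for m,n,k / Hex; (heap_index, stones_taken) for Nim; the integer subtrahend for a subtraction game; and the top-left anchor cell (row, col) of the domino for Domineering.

[XO./.OX/..X] O move#1: (0,2):+1/XOO/.OX/..X*, (1,0):-1/XO./OOX/..X, (2,0):-1/XO./.OX/O.X, (2,1):-1/XO./.OX/.OX
[XOO/.OX/..X] X move#2: (1,0):-1/XOO/XOX/..X*, (2,0):-1/XOO/.OX/X.X, (2,1):-1/XOO/.OX/.XX
[XOO/XOX/..X] O move#3: (2,0):+1/XOO/XOX/O.X*, (2,1):-1/XOO/XOX/.OX
[XOO/XOX/O.X] end (terminal -1, X#4); searched XO./.OX/..X to 6

O's best at [XO./.OX/..X]: (0,2)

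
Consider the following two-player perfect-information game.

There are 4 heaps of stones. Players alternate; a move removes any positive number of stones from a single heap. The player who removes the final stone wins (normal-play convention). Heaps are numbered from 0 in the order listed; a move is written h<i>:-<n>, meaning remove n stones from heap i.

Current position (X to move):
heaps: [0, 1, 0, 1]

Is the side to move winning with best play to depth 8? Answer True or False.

X winning at [(0,1,0,1)]: False

ply 1, X at (0,1,0,1) | h1:-1=-1→(0,0,0,1)*; h3:-1=-1→(0,1,0,0)
ply 2, O at (0,0,0,1) | h3:-1=+1→(0,0,0,0)*
ply 3: (0,0,0,0) is terminal -1 (X); from (0,1,0,1) depth 8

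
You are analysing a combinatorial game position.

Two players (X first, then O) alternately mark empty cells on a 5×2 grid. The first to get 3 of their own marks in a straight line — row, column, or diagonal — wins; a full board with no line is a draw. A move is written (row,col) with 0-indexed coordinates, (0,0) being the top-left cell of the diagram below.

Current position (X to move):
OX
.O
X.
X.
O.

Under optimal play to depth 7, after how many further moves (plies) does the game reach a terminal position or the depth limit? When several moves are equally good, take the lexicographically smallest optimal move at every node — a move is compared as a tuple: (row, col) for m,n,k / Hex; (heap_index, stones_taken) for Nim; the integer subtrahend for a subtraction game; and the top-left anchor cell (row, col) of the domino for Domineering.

p1 X@[OX/.O/X./X./O.]: (1,0)[OX/XO/X./X./O.]+1* (2,1)[OX/.O/XX/X./O.]+0 (3,1)[OX/.O/X./XX/O.]+0 (4,1)[OX/.O/X./X./OX]+0
p2 O@[OX/XO/X./X./O.] terminal -1; root [OX/.O/X./X./O.] d7

PV length from [OX/.O/X./X./O.]: 1 ply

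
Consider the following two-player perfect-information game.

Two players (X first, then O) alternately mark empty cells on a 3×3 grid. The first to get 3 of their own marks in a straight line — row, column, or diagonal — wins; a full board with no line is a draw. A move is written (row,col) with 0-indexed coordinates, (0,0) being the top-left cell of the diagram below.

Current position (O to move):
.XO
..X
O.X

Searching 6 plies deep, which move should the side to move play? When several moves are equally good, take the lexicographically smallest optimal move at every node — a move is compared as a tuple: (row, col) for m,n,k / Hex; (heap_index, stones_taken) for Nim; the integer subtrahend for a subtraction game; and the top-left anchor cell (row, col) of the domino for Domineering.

ply 1, O at .XO/..X/O.X | (0,0)=+1→OXO/..X/O.X*; (1,0)=+1→.XO/O.X/O.X; (1,1)=+1→.XO/.OX/O.X; (2,1)=-1→.XO/..X/OOX
ply 2, X at OXO/..X/O.X | (1,0)=-1→OXO/X.X/O.X*; (1,1)=-1→OXO/.XX/O.X; (2,1)=-1→OXO/..X/OXX
ply 3, O at OXO/X.X/O.X | (1,1)=+1→OXO/XOX/O.X*; (2,1)=-1→OXO/X.X/OOX
ply 4: OXO/XOX/O.X is terminal -1 (X); from .XO/..X/O.X depth 6

O's best at [.XO/..X/O.X]: (0,0)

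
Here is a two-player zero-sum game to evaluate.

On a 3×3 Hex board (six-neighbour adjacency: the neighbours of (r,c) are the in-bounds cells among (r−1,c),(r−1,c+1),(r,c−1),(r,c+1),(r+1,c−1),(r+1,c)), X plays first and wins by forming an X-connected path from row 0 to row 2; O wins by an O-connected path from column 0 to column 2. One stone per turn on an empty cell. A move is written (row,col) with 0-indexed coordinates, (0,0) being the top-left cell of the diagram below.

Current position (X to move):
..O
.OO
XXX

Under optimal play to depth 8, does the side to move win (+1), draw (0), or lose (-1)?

p1 X@[..O/.OO/XXX]: (0,0)[X.O/.OO/XXX]-1 (0,1)[.XO/.OO/XXX]-1 (1,0)[..O/XOO/XXX]+1*
p2 O@[..O/XOO/XXX]: (0,0)[O.O/XOO/XXX]-1* (0,1)[.OO/XOO/XXX]-1
p3 X@[O.O/XOO/XXX]: (0,1)[OXO/XOO/XXX]+1*
p4 O@[OXO/XOO/XXX] terminal -1; root [..O/.OO/XXX] d8

value(..O/.OO/XXX, X) = +1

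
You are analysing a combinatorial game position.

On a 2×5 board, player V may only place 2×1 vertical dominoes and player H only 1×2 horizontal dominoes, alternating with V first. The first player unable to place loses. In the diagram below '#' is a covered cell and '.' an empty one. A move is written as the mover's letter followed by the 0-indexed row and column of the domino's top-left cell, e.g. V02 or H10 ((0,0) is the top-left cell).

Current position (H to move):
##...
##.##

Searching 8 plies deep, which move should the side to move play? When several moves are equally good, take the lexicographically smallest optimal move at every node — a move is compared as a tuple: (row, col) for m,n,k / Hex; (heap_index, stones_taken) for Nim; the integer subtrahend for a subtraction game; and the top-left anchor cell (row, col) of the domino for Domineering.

[##.../##.##] H move#1: H02:+1/####./##.##*, H03:-1/##.##/##.##
[####./##.##] end (terminal -1, V#2); searched ##.../##.## to 8

H's best at [##.../##.##]: H02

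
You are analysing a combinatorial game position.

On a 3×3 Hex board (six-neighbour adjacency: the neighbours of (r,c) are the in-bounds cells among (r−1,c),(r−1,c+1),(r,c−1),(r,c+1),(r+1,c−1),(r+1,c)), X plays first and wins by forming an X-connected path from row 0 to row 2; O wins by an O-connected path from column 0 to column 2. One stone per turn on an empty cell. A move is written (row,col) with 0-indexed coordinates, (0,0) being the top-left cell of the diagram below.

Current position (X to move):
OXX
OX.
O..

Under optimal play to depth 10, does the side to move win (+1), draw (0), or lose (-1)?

value(OXX/OX./O.., X) = +1

[OXX/OX./O..] X move#1: (1,2):+1/OXX/OXX/O..*, (2,1):+1/OXX/OX./OX., (2,2):+1/OXX/OX./O.X
[OXX/OXX/O..] O move#2: (2,1):-1/OXX/OXX/OO.*, (2,2):-1/OXX/OXX/O.O
[OXX/OXX/OO.] X move#3: (2,2):+1/OXX/OXX/OOX*
[OXX/OXX/OOX] end (terminal -1, O#4); searched OXX/OX./O.. to 10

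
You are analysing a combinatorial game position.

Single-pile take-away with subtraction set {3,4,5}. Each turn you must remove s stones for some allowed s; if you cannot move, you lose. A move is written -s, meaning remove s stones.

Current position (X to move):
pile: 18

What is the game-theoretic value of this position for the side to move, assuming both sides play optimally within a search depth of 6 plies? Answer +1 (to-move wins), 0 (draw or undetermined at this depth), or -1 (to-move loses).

value(18, X) = -1

p1 X@[18]: -3[15]-1* -4[14]-1 -5[13]-1
p2 O@[15]: -3[12]-1 -4[11]-1 -5[10]+1*
p3 X@[10]: -3[7]-1* -4[6]-1 -5[5]-1
p4 O@[7]: -3[4]-1 -4[3]-1 -5[2]+1*
p5 X@[2] terminal -1; root [18] d6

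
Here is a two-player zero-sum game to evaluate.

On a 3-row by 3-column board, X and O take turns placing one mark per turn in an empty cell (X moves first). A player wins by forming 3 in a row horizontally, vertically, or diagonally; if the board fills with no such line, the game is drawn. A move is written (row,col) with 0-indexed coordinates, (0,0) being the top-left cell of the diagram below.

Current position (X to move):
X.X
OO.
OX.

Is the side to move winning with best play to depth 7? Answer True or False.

X winning at [X.X/OO./OX.]: True

p1 X@[X.X/OO./OX.]: (0,1)[XXX/OO./OX.]+1* (1,2)[X.X/OOX/OX.]+1 (2,2)[X.X/OO./OXX]-1
p2 O@[XXX/OO./OX.] terminal -1; root [X.X/OO./OX.] d7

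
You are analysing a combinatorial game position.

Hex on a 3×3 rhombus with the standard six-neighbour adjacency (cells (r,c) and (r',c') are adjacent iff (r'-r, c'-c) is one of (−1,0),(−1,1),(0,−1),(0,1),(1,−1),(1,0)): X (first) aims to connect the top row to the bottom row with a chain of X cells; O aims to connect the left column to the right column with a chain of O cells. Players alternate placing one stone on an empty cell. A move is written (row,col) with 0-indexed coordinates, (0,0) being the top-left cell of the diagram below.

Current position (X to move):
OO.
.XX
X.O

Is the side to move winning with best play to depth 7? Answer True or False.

ply 1, X at OO./.XX/X.O | (0,2)=+1→OOX/.XX/X.O*; (1,0)=-1→OO./XXX/X.O; (2,1)=-1→OO./.XX/XXO
ply 2: OOX/.XX/X.O is terminal -1 (O); from OO./.XX/X.O depth 7

X winning at [OO./.XX/X.O]: True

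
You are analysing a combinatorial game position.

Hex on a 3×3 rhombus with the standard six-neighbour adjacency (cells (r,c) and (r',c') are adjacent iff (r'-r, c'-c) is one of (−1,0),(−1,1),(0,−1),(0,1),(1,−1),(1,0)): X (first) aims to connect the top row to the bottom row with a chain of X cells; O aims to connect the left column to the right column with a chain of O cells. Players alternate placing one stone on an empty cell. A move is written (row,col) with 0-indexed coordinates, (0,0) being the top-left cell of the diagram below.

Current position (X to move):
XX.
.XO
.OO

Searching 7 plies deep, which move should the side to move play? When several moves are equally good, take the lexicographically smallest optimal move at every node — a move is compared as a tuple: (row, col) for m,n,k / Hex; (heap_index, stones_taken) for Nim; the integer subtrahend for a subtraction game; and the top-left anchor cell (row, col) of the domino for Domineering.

p1 X@[XX./.XO/.OO]: (0,2)[XXX/.XO/.OO]-1 (1,0)[XX./XXO/.OO]-1 (2,0)[XX./.XO/XOO]+1*
p2 O@[XX./.XO/XOO] terminal -1; root [XX./.XO/.OO] d7

X's best at [XX./.XO/.OO]: (2,0)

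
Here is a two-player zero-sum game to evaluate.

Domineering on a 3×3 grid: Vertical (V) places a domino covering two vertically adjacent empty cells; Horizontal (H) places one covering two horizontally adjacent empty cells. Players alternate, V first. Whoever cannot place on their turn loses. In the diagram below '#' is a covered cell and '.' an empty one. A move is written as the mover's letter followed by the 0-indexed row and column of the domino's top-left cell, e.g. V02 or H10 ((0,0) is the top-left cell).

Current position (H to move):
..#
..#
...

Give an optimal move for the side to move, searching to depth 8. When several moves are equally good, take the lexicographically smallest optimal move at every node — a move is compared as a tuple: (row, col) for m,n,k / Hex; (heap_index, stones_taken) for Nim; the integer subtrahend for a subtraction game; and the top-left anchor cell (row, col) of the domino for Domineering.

H's best at [..#/..#/...]: H10

p1 H@[..#/..#/...]: H00[###/..#/...]-1 H10[..#/###/...]+1* H20[..#/..#/##.]-1 H21[..#/..#/.##]-1
p2 V@[..#/###/...] terminal -1; root [..#/..#/...] d8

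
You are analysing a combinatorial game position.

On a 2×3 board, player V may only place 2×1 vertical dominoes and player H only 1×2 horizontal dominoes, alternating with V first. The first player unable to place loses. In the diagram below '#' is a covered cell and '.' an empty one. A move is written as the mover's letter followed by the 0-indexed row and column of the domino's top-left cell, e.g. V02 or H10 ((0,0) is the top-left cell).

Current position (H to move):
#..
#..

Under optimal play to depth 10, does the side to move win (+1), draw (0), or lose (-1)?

value(#../#.., H) = +1

ply 1, H at #../#.. | H01=+1→###/#..*; H11=+1→#../###
ply 2: ###/#.. is terminal -1 (V); from #../#.. depth 10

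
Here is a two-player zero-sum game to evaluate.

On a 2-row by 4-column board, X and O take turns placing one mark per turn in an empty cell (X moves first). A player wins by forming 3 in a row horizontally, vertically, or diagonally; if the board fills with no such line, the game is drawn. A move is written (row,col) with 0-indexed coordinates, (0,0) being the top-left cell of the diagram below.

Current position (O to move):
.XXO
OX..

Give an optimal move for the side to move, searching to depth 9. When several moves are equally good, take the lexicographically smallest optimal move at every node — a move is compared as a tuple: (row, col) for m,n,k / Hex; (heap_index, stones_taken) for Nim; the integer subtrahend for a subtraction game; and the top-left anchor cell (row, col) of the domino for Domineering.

ply 1, O at .XXO/OX.. | (0,0)=+0→OXXO/OX..*; (1,2)=-1→.XXO/OXO.; (1,3)=-1→.XXO/OX.O
ply 2, X at OXXO/OX.. | (1,2)=+0→OXXO/OXX.*; (1,3)=+0→OXXO/OX.X
ply 3, O at OXXO/OXX. | (1,3)=+0→OXXO/OXXO*
ply 4: OXXO/OXXO is terminal +0 (X); from .XXO/OX.. depth 9

O's best at [.XXO/OX..]: (0,0)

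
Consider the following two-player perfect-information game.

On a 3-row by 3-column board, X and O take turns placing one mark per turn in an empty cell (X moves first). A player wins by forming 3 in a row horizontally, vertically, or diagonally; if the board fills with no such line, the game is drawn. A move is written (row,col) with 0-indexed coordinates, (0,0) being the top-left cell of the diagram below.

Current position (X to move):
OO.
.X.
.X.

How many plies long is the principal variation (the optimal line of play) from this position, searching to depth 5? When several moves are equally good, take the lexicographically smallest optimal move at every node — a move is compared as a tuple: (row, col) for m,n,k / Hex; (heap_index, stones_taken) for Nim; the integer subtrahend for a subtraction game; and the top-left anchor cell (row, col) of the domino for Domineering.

PV length from [OO./.X./.X.]: 5 plies

ply 1, X at OO./.X./.X. | (0,2)=+0→OOX/.X./.X.*; (1,0)=-1→OO./XX./.X.; (1,2)=-1→OO./.XX/.X.; (2,0)=-1→OO./.X./XX.; (2,2)=-1→OO./.X./.XX
ply 2, O at OOX/.X./.X. | (1,0)=-1→OOX/OX./.X.; (1,2)=-1→OOX/.XO/.X.; (2,0)=+0→OOX/.X./OX.*; (2,2)=-1→OOX/.X./.XO
ply 3, X at OOX/.X./OX. | (1,0)=+0→OOX/XX./OX.*; (1,2)=-1→OOX/.XX/OX.; (2,2)=-1→OOX/.X./OXX
ply 4, O at OOX/XX./OX. | (1,2)=+0→OOX/XXO/OX.*; (2,2)=-1→OOX/XX./OXO
ply 5, X at OOX/XXO/OX. | (2,2)=+0→OOX/XXO/OXX*
ply 6: OOX/XXO/OXX is terminal +0 (O); from OO./.X./.X. depth 5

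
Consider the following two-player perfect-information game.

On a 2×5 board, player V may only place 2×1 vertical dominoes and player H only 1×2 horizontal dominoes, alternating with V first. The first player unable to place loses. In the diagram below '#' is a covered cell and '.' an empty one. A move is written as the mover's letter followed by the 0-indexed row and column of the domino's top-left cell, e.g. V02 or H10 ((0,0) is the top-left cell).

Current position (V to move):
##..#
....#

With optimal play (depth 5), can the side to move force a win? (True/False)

ply 1, V at ##..#/....# | V02=+1→###.#/..#.#*; V03=-1→##.##/...##
ply 2, H at ###.#/..#.# | H10=-1→###.#/###.#*
ply 3, V at ###.#/###.# | V03=+1→#####/#####*
ply 4: #####/##### is terminal -1 (H); from ##..#/....# depth 5

V winning at [##..#/....#]: True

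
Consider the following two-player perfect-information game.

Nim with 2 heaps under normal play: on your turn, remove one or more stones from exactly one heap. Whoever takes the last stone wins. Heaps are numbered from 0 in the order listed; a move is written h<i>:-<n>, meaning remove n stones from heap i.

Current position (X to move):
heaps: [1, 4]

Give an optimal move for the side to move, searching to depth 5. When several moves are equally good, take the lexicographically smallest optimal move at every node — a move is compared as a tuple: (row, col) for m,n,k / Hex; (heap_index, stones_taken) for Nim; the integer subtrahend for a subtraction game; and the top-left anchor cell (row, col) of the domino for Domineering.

X's best at [(1,4)]: h1:-3

ply 1, X at (1,4) | h0:-1=-1→(0,4); h1:-1=-1→(1,3); h1:-2=-1→(1,2); h1:-3=+1→(1,1)*; h1:-4=-1→(1,0)
ply 2, O at (1,1) | h0:-1=-1→(0,1)*; h1:-1=-1→(1,0)
ply 3, X at (0,1) | h1:-1=+1→(0,0)*
ply 4: (0,0) is terminal -1 (O); from (1,4) depth 5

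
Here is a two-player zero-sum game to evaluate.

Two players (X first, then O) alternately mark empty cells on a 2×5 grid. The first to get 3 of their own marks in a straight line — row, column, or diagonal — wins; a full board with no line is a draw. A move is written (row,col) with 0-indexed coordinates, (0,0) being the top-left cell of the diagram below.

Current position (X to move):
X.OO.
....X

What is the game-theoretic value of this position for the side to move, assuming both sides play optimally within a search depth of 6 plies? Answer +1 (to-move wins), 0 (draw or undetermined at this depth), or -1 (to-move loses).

[X.OO./....X] X move#1: (0,1):-1/XXOO./....X*, (0,4):-1/X.OOX/....X, (1,0):-1/X.OO./X...X, (1,1):-1/X.OO./.X..X, (1,2):-1/X.OO./..X.X, (1,3):-1/X.OO./...XX
[XXOO./....X] O move#2: (0,4):+1/XXOOO/....X*, (1,0):+0/XXOO./O...X, (1,1):+1/XXOO./.O..X, (1,2):+1/XXOO./..O.X, (1,3):+0/XXOO./...OX
[XXOOO/....X] end (terminal -1, X#3); searched X.OO./....X to 6

value(X.OO./....X, X) = -1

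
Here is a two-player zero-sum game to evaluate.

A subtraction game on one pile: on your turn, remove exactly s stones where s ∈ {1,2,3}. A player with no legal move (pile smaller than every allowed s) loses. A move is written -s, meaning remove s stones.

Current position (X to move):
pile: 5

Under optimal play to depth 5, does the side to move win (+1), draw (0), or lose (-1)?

ply 1, X at 5 | -1=+1→4*; -2=-1→3; -3=-1→2
ply 2, O at 4 | -1=-1→3*; -2=-1→2; -3=-1→1
ply 3, X at 3 | -1=-1→2; -2=-1→1; -3=+1→0*
ply 4: 0 is terminal -1 (O); from 5 depth 5

value(5, X) = +1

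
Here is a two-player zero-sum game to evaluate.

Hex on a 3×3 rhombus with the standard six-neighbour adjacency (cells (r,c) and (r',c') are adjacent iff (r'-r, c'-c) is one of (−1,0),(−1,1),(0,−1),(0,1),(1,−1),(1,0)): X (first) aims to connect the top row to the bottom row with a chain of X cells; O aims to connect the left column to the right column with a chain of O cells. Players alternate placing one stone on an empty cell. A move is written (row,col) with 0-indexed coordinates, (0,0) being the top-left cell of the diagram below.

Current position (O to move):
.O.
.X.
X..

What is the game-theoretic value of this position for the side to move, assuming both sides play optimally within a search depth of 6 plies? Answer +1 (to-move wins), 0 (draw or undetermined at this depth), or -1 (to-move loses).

ply 1, O at .O./.X./X.. | (0,0)=-1→OO./.X./X..; (0,2)=+1→.OO/.X./X..*; (1,0)=-1→.O./OX./X..; (1,2)=-1→.O./.XO/X..; (2,1)=-1→.O./.X./XO.; (2,2)=-1→.O./.X./X.O
ply 2, X at .OO/.X./X.. | (0,0)=-1→XOO/.X./X..*; (1,0)=-1→.OO/XX./X..; (1,2)=-1→.OO/.XX/X..; (2,1)=-1→.OO/.X./XX.; (2,2)=-1→.OO/.X./X.X
ply 3, O at XOO/.X./X.. | (1,0)=+1→XOO/OX./X..*; (1,2)=-1→XOO/.XO/X..; (2,1)=-1→XOO/.X./XO.; (2,2)=-1→XOO/.X./X.O
ply 4: XOO/OX./X.. is terminal -1 (X); from .O./.X./X.. depth 6

value(.O./.X./X.., O) = +1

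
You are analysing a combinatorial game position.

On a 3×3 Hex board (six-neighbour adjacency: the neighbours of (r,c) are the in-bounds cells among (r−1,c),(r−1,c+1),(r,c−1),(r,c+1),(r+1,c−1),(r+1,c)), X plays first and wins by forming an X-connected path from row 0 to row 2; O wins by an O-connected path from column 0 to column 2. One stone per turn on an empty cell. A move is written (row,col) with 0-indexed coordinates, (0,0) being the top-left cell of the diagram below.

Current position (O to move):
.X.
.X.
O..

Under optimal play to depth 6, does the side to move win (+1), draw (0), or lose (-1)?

value(.X./.X./O.., O) = +1

[.X./.X./O..] O move#1: (0,0):-1/OX./.X./O.., (0,2):-1/.XO/.X./O.., (1,0):-1/.X./OX./O.., (1,2):-1/.X./.XO/O.., (2,1):+1/.X./.X./OO.*, (2,2):-1/.X./.X./O.O
[.X./.X./OO.] X move#2: (0,0):-1/XX./.X./OO.*, (0,2):-1/.XX/.X./OO., (1,0):-1/.X./XX./OO., (1,2):-1/.X./.XX/OO., (2,2):-1/.X./.X./OOX
[XX./.X./OO.] O move#3: (0,2):+1/XXO/.X./OO.*, (1,0):+1/XX./OX./OO., (1,2):+1/XX./.XO/OO., (2,2):+1/XX./.X./OOO
[XXO/.X./OO.] X move#4: (1,0):-1/XXO/XX./OO.*, (1,2):-1/XXO/.XX/OO., (2,2):-1/XXO/.X./OOX
[XXO/XX./OO.] O move#5: (1,2):+1/XXO/XXO/OO.*, (2,2):+1/XXO/XX./OOO
[XXO/XXO/OO.] end (terminal -1, X#6); searched .X./.X./O.. to 6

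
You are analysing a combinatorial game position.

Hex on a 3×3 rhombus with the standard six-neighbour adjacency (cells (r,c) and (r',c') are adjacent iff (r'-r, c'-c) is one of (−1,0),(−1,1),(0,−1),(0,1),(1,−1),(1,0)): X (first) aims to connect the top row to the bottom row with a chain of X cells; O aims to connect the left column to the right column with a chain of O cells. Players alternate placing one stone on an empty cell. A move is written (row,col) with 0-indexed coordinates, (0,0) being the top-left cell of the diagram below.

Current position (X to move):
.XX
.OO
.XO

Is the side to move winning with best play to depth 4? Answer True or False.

[.XX/.OO/.XO] X move#1: (0,0):-1/XXX/.OO/.XO*, (1,0):-1/.XX/XOO/.XO, (2,0):-1/.XX/.OO/XXO
[XXX/.OO/.XO] O move#2: (1,0):+1/XXX/OOO/.XO*, (2,0):+1/XXX/.OO/OXO
[XXX/OOO/.XO] end (terminal -1, X#3); searched .XX/.OO/.XO to 4

X winning at [.XX/.OO/.XO]: False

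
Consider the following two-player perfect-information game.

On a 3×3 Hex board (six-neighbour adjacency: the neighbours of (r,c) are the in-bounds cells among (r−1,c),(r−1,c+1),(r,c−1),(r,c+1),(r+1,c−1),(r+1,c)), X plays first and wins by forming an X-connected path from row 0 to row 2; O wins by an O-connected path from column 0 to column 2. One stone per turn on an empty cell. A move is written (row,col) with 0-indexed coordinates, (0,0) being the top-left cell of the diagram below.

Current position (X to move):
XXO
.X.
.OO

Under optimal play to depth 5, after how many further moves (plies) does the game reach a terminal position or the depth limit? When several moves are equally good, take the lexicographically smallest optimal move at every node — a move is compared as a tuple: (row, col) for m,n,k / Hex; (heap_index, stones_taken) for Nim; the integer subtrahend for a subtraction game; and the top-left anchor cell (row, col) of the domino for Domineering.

PV length from [XXO/.X./.OO]: 1 ply

p1 X@[XXO/.X./.OO]: (1,0)[XXO/XX./.OO]-1 (1,2)[XXO/.XX/.OO]-1 (2,0)[XXO/.X./XOO]+1*
p2 O@[XXO/.X./XOO] terminal -1; root [XXO/.X./.OO] d5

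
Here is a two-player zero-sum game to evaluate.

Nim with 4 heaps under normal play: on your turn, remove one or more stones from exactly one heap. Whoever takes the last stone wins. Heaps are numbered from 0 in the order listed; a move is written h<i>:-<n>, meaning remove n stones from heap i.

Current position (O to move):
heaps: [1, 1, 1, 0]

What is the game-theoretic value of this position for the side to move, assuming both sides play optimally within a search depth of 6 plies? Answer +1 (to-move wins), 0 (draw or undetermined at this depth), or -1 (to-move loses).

value((1,1,1,0), O) = +1

[(1,1,1,0)] O move#1: h0:-1:+1/(0,1,1,0)*, h1:-1:+1/(1,0,1,0), h2:-1:+1/(1,1,0,0)
[(0,1,1,0)] X move#2: h1:-1:-1/(0,0,1,0)*, h2:-1:-1/(0,1,0,0)
[(0,0,1,0)] O move#3: h2:-1:+1/(0,0,0,0)*
[(0,0,0,0)] end (terminal -1, X#4); searched (1,1,1,0) to 6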